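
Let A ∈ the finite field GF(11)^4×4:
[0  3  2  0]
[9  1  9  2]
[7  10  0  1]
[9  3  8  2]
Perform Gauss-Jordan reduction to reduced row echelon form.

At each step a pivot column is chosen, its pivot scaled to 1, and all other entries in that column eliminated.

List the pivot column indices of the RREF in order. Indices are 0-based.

step 1: exchange rows 0,1
step 1: normalize row 0 (÷9) = (1, 5, 1, 10)
  row 2: subtract 7×row0 = (0, 8, 4, 8)
  row 3: subtract 9×row0 = (0, 2, 10, 0)
step 2: normalize row 1 (÷3) = (0, 1, 8, 0)
  row 0: subtract 5×row1 = (1, 0, 5, 10)
  row 2: subtract 8×row1 = (0, 0, 6, 8)
  row 3: subtract 2×row1 = (0, 0, 5, 0)
step 3: normalize row 2 (÷6) = (0, 0, 1, 5)
  row 0: subtract 5×row2 = (1, 0, 0, 7)
  row 1: subtract 8×row2 = (0, 1, 0, 4)
  row 3: subtract 5×row2 = (0, 0, 0, 8)
step 4: normalize row 3 (÷8) = (0, 0, 0, 1)
  row 0: subtract 7×row3 = (1, 0, 0, 0)
  row 1: subtract 4×row3 = (0, 1, 0, 0)
  row 2: subtract 5×row3 = (0, 0, 1, 0)

pivot columns: 0, 1, 2, 3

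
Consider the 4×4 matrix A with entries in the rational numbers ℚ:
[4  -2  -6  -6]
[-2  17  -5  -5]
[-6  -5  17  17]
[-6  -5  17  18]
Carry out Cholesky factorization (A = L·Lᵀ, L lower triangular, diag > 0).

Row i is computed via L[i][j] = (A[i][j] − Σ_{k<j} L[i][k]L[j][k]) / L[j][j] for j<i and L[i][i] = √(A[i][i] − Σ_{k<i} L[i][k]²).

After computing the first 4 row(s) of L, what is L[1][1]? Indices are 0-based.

Step 1: L[0][0] = √(4) = 2.
  L[1][0] = (-2) / L[0][0] = -1.
Step 2: L[1][1] = √(16) = 4.
  L[2][0] = (-6) / L[0][0] = -3.
  L[2][1] = (-8) / L[1][1] = -2.
Step 3: L[2][2] = √(4) = 2.
  L[3][0] = (-6) / L[0][0] = -3.
  L[3][1] = (-8) / L[1][1] = -2.
  L[3][2] = (4) / L[2][2] = 2.
Step 4: L[3][3] = √(1) = 1.

L[1][1] = 4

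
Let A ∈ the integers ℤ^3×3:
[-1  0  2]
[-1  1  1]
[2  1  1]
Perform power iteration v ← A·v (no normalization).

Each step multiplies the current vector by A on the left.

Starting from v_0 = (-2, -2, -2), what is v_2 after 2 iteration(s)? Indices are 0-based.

v_0 = (-2, -2, -2).
v_1 = A·v_0 = (-2, -2, -8).
v_2 = A·v_1 = (-14, -8, -14).

v_2 = (-14, -8, -14)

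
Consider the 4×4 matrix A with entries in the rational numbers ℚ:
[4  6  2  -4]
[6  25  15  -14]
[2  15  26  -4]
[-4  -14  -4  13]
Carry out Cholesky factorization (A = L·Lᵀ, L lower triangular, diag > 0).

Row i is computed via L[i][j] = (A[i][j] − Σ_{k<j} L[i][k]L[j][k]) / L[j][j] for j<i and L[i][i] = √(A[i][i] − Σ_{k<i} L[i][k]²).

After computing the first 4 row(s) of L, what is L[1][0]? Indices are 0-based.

Step 1: L[0][0] = √(4) = 2.
  L[1][0] = (6) / L[0][0] = 3.
Step 2: L[1][1] = √(16) = 4.
  L[2][0] = (2) / L[0][0] = 1.
  L[2][1] = (12) / L[1][1] = 3.
Step 3: L[2][2] = √(16) = 4.
  L[3][0] = (-4) / L[0][0] = -2.
  L[3][1] = (-8) / L[1][1] = -2.
  L[3][2] = (4) / L[2][2] = 1.
Step 4: L[3][3] = √(4) = 2.

L[1][0] = 3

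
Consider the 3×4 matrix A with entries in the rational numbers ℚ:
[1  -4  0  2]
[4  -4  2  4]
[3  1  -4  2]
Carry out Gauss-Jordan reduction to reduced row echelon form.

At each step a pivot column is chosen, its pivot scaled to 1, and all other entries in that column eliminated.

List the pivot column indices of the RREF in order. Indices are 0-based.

pivot(0,0)=1: scale R0 → (1, -4, 0, 2)
  clear (1,0): R1 −= (4)R0 → (0, 12, 2, -4)
  clear (2,0): R2 −= (3)R0 → (0, 13, -4, -4)
pivot(1,1)=12: scale R1 → (0, 1, 1/6, -1/3)
  clear (0,1): R0 −= (-4)R1 → (1, 0, 2/3, 2/3)
  clear (2,1): R2 −= (13)R1 → (0, 0, -37/6, 1/3)
pivot(2,2)=-37/6: scale R2 → (0, 0, 1, -2/37)
  clear (0,2): R0 −= (2/3)R2 → (1, 0, 0, 26/37)
  clear (1,2): R1 −= (1/6)R2 → (0, 1, 0, -12/37)

pivot columns: 0, 1, 2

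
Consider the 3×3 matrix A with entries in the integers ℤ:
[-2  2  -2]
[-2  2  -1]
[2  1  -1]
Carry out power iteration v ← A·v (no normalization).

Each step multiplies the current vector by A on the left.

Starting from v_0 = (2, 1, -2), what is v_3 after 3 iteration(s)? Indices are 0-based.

v_0 = (2, 1, -2).
v_1 = A·v_0 = (2, 0, 7).
v_2 = A·v_1 = (-18, -11, -3).
v_3 = A·v_2 = (20, 17, -44).

v_3 = (20, 17, -44)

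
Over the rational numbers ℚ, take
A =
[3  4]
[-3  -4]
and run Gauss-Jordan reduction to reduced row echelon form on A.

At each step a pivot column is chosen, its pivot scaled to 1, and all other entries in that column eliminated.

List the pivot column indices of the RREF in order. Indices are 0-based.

pivot(0,0)=3: scale R0 → (1, 4/3)
  clear (1,0): R1 −= (-3)R0 → (0, 0)
col 1: no nonzero at/below row 1; advance.

pivot columns: 0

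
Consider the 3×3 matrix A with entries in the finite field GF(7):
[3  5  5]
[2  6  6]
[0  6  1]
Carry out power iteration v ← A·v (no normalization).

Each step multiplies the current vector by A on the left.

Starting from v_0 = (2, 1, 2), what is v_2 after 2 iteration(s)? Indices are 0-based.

v_2 = (3, 5, 0)

v_0 = (2, 1, 2).
v_1 = A·v_0 = (0, 1, 1).
v_2 = A·v_1 = (3, 5, 0).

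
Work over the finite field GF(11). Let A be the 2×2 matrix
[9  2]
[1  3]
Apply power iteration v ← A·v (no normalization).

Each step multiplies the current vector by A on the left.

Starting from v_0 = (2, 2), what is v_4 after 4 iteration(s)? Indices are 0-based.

v_4 = (1, 5)

v_0 = (2, 2).
v_1 = A·v_0 = (0, 8).
v_2 = A·v_1 = (5, 2).
v_3 = A·v_2 = (5, 0).
v_4 = A·v_3 = (1, 5).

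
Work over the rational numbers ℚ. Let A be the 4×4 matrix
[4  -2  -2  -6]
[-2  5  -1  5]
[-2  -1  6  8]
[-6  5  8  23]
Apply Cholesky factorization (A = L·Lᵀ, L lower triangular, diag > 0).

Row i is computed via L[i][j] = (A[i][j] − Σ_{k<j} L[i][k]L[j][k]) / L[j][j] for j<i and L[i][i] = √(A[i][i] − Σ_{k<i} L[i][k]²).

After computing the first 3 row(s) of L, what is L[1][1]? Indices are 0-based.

L[1][1] = 2

Step 1: L[0][0] = √(4) = 2.
  L[1][0] = (-2) / L[0][0] = -1.
Step 2: L[1][1] = √(4) = 2.
  L[2][0] = (-2) / L[0][0] = -1.
  L[2][1] = (-2) / L[1][1] = -1.
Step 3: L[2][2] = √(4) = 2.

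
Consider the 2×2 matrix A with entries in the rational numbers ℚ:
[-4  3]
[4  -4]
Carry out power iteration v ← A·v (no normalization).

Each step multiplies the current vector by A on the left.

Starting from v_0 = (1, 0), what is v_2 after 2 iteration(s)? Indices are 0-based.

v_0 = (1, 0).
v_1 = A·v_0 = (-4, 4).
v_2 = A·v_1 = (28, -32).

v_2 = (28, -32)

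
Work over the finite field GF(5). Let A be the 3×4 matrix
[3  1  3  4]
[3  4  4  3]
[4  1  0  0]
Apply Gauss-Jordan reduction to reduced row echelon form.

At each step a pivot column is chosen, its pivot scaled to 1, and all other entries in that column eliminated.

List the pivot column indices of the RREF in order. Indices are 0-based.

pivot(0,0)=3: scale R0 → (1, 2, 1, 3)
  clear (1,0): R1 −= (3)R0 → (0, 3, 1, 4)
  clear (2,0): R2 −= (4)R0 → (0, 3, 1, 3)
pivot(1,1)=3: scale R1 → (0, 1, 2, 3)
  clear (0,1): R0 −= (2)R1 → (1, 0, 2, 2)
  clear (2,1): R2 −= (3)R1 → (0, 0, 0, 4)
col 2: no nonzero at/below row 2; advance.
pivot(2,3)=4: scale R2 → (0, 0, 0, 1)
  clear (0,3): R0 −= (2)R2 → (1, 0, 2, 0)
  clear (1,3): R1 −= (3)R2 → (0, 1, 2, 0)

pivot columns: 0, 1, 3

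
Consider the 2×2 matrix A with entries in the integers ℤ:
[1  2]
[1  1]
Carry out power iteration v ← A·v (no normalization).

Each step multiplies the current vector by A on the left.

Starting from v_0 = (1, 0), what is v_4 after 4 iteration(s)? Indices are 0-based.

v_4 = (17, 12)

v_0 = (1, 0).
v_1 = A·v_0 = (1, 1).
v_2 = A·v_1 = (3, 2).
v_3 = A·v_2 = (7, 5).
v_4 = A·v_3 = (17, 12).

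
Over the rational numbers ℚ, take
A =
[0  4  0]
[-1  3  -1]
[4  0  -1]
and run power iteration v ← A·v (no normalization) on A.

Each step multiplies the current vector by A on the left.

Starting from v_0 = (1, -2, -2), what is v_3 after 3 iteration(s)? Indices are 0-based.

v_3 = (-52, 19, -42)

v_0 = (1, -2, -2).
v_1 = A·v_0 = (-8, -5, 6).
v_2 = A·v_1 = (-20, -13, -38).
v_3 = A·v_2 = (-52, 19, -42).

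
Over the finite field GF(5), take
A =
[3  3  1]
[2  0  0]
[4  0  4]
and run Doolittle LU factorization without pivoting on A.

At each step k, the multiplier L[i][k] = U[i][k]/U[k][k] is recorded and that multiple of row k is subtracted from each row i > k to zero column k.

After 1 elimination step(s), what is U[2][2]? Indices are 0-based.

U[2][2] = 1

Step 1: pivot at (0,0) is 3.
  row1 ← row1 − (4)·row0  ⇒  L[1][0]=4, U row1=(0, 3, 1)
  row2 ← row2 − (3)·row0  ⇒  L[2][0]=3, U row2=(0, 1, 1)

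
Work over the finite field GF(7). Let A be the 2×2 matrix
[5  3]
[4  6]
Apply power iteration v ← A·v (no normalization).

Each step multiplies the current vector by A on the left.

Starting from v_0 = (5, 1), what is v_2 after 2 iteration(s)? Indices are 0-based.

v_0 = (5, 1).
v_1 = A·v_0 = (0, 5).
v_2 = A·v_1 = (1, 2).

v_2 = (1, 2)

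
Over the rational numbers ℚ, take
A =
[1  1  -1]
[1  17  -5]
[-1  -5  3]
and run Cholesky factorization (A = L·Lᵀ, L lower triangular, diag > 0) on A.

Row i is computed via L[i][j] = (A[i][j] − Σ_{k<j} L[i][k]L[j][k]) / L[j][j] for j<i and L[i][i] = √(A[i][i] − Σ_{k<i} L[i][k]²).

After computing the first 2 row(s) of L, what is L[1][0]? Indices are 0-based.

L[1][0] = 1

Step 1: L[0][0] = √(1) = 1.
  L[1][0] = (1) / L[0][0] = 1.
Step 2: L[1][1] = √(16) = 4.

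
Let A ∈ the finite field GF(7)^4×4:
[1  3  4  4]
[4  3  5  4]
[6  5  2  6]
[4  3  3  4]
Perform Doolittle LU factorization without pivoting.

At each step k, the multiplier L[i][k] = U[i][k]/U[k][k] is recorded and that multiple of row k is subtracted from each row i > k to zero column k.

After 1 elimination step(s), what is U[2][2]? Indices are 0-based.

U[2][2] = 6

k=0: U[0][0]=1
  eliminate (1,0): mult=4, new row 1: (0, 5, 3, 2); set L[1][0]=4
  eliminate (2,0): mult=6, new row 2: (0, 1, 6, 3); set L[2][0]=6
  eliminate (3,0): mult=4, new row 3: (0, 5, 1, 2); set L[3][0]=4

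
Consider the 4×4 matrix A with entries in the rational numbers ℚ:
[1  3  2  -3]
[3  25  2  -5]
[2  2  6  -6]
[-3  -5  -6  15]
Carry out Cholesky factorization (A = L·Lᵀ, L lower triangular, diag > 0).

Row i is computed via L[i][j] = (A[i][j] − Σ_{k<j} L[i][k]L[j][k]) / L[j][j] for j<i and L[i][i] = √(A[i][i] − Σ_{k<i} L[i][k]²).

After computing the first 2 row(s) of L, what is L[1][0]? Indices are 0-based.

L[1][0] = 3

Step 1: L[0][0] = √(1) = 1.
  L[1][0] = (3) / L[0][0] = 3.
Step 2: L[1][1] = √(16) = 4.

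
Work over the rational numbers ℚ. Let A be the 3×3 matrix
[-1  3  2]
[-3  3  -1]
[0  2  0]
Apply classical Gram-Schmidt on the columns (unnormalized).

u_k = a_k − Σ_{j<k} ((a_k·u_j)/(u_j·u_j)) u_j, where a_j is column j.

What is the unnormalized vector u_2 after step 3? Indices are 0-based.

Step 1: u_0 = a_0 = (-1, -3, 0).
Step 2: u_1 = a_1 − (-6/5)·u_0 = (9/5, -3/5, 2).
Step 3: u_2 = a_2 − (1/10)·u_0 − (21/38)·u_1 = (21/19, -7/19, -21/19).

u_2 = (21/19, -7/19, -21/19)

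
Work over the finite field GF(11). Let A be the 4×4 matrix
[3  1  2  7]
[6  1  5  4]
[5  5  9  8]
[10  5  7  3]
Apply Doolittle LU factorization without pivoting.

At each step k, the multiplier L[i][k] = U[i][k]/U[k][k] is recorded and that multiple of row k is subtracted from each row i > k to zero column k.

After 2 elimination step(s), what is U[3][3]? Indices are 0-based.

U[3][3] = 7

Step 1: pivot at (0,0) is 3.
  row1 ← row1 − (2)·row0  ⇒  L[1][0]=2, U row1=(0, 10, 1, 1)
  row2 ← row2 − (9)·row0  ⇒  L[2][0]=9, U row2=(0, 7, 2, 0)
  row3 ← row3 − (7)·row0  ⇒  L[3][0]=7, U row3=(0, 9, 4, 9)
Step 2: pivot at (1,1) is 10.
  row2 ← row2 − (4)·row1  ⇒  L[2][1]=4, U row2=(0, 0, 9, 7)
  row3 ← row3 − (2)·row1  ⇒  L[3][1]=2, U row3=(0, 0, 2, 7)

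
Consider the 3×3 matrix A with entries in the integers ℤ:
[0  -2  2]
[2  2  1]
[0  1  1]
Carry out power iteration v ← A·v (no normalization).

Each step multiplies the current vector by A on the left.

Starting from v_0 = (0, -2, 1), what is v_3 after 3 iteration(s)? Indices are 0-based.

v_0 = (0, -2, 1).
v_1 = A·v_0 = (6, -3, -1).
v_2 = A·v_1 = (4, 5, -4).
v_3 = A·v_2 = (-18, 14, 1).

v_3 = (-18, 14, 1)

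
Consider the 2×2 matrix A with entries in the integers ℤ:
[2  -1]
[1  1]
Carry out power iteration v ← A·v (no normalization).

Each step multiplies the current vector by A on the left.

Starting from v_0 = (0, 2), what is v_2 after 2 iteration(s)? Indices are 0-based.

v_0 = (0, 2).
v_1 = A·v_0 = (-2, 2).
v_2 = A·v_1 = (-6, 0).

v_2 = (-6, 0)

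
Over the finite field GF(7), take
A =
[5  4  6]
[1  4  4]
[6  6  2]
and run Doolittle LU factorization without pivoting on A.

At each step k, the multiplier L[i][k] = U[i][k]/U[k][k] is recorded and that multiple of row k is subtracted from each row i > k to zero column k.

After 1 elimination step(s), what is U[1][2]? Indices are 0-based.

[col 0] pivot 5
  R1 -= 3*R0 → (0, 6, 0)  (L[1][0] := 3)
  R2 -= 4*R0 → (0, 4, 6)  (L[2][0] := 4)

U[1][2] = 0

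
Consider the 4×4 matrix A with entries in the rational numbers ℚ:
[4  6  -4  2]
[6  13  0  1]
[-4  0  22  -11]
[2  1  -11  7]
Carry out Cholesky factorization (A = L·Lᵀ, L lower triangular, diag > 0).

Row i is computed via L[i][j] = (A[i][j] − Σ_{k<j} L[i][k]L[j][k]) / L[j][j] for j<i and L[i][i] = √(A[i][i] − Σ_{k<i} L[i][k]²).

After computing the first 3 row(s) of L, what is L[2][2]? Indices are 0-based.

Step 1: L[0][0] = √(4) = 2.
  L[1][0] = (6) / L[0][0] = 3.
Step 2: L[1][1] = √(4) = 2.
  L[2][0] = (-4) / L[0][0] = -2.
  L[2][1] = (6) / L[1][1] = 3.
Step 3: L[2][2] = √(9) = 3.

L[2][2] = 3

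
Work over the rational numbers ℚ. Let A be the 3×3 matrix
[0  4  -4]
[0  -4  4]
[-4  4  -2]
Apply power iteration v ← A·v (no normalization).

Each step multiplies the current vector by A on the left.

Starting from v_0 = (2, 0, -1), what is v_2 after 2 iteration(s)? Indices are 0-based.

v_2 = (8, -8, -20)

v_0 = (2, 0, -1).
v_1 = A·v_0 = (4, -4, -6).
v_2 = A·v_1 = (8, -8, -20).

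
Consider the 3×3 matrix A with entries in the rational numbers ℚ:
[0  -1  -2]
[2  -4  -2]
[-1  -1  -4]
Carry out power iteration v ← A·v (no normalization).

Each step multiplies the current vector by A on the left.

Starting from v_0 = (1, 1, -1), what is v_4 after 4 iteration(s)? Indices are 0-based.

v_4 = (-102, -116, -206)

v_0 = (1, 1, -1).
v_1 = A·v_0 = (1, 0, 2).
v_2 = A·v_1 = (-4, -2, -9).
v_3 = A·v_2 = (20, 18, 42).
v_4 = A·v_3 = (-102, -116, -206).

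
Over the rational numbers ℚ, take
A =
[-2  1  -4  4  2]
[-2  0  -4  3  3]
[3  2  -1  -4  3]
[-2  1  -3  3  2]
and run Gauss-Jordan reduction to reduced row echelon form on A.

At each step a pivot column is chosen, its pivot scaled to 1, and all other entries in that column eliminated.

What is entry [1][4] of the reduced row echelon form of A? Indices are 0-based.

pivot(0,0)=-2: scale R0 → (1, -1/2, 2, -2, -1)
  clear (1,0): R1 −= (-2)R0 → (0, -1, 0, -1, 1)
  clear (2,0): R2 −= (3)R0 → (0, 7/2, -7, 2, 6)
  clear (3,0): R3 −= (-2)R0 → (0, 0, 1, -1, 0)
pivot(1,1)=-1: scale R1 → (0, 1, 0, 1, -1)
  clear (0,1): R0 −= (-1/2)R1 → (1, 0, 2, -3/2, -3/2)
  clear (2,1): R2 −= (7/2)R1 → (0, 0, -7, -3/2, 19/2)
pivot(2,2)=-7: scale R2 → (0, 0, 1, 3/14, -19/14)
  clear (0,2): R0 −= (2)R2 → (1, 0, 0, -27/14, 17/14)
  clear (3,2): R3 −= (1)R2 → (0, 0, 0, -17/14, 19/14)
pivot(3,3)=-17/14: scale R3 → (0, 0, 0, 1, -19/17)
  clear (0,3): R0 −= (-27/14)R3 → (1, 0, 0, 0, -16/17)
  clear (1,3): R1 −= (1)R3 → (0, 1, 0, 0, 2/17)
  clear (2,3): R2 −= (3/14)R3 → (0, 0, 1, 0, -19/17)

M[1][4] = 2/17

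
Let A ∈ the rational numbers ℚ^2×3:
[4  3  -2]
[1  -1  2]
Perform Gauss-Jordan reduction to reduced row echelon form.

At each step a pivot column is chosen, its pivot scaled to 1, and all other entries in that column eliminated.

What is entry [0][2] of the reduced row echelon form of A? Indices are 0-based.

M[0][2] = 4/7

step 1: normalize row 0 (÷4) = (1, 3/4, -1/2)
  row 1: subtract 1×row0 = (0, -7/4, 5/2)
step 2: normalize row 1 (÷-7/4) = (0, 1, -10/7)
  row 0: subtract 3/4×row1 = (1, 0, 4/7)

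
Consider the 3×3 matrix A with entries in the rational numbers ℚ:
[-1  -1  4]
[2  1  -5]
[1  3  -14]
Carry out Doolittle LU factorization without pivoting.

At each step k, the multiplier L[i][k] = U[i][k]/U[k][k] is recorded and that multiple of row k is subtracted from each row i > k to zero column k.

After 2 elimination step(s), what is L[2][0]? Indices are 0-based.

L[2][0] = -1

k=0: U[0][0]=-1
  eliminate (1,0): mult=-2, new row 1: (0, -1, 3); set L[1][0]=-2
  eliminate (2,0): mult=-1, new row 2: (0, 2, -10); set L[2][0]=-1
k=1: U[1][1]=-1
  eliminate (2,1): mult=-2, new row 2: (0, 0, -4); set L[2][1]=-2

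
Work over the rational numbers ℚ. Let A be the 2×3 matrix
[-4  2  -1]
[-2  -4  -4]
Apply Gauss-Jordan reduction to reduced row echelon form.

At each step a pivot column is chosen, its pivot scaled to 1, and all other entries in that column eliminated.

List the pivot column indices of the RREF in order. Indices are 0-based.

step 1: normalize row 0 (÷-4) = (1, -1/2, 1/4)
  row 1: subtract -2×row0 = (0, -5, -7/2)
step 2: normalize row 1 (÷-5) = (0, 1, 7/10)
  row 0: subtract -1/2×row1 = (1, 0, 3/5)

pivot columns: 0, 1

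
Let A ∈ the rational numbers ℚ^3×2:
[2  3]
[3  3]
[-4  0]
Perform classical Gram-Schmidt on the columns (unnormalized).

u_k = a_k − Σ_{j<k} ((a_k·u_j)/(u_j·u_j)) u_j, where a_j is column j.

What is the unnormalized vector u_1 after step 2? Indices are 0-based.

u_1 = (57/29, 42/29, 60/29)

Step 1: u_0 = a_0 = (2, 3, -4).
Step 2: u_1 = a_1 − (15/29)·u_0 = (57/29, 42/29, 60/29).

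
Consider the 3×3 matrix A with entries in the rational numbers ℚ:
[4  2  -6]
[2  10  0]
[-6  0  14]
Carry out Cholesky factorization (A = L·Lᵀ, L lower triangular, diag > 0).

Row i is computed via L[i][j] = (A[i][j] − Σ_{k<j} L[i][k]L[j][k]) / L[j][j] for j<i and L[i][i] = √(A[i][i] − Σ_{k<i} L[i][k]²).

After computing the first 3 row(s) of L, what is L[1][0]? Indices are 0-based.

Step 1: L[0][0] = √(4) = 2.
  L[1][0] = (2) / L[0][0] = 1.
Step 2: L[1][1] = √(9) = 3.
  L[2][0] = (-6) / L[0][0] = -3.
  L[2][1] = (3) / L[1][1] = 1.
Step 3: L[2][2] = √(4) = 2.

L[1][0] = 1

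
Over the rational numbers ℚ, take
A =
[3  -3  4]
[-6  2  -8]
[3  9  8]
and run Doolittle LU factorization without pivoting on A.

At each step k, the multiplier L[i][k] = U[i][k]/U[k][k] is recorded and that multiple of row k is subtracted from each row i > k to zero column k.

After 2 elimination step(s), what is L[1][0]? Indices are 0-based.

[col 0] pivot 3
  R1 -= -2*R0 → (0, -4, 0)  (L[1][0] := -2)
  R2 -= 1*R0 → (0, 12, 4)  (L[2][0] := 1)
[col 1] pivot -4
  R2 -= -3*R1 → (0, 0, 4)  (L[2][1] := -3)

L[1][0] = -2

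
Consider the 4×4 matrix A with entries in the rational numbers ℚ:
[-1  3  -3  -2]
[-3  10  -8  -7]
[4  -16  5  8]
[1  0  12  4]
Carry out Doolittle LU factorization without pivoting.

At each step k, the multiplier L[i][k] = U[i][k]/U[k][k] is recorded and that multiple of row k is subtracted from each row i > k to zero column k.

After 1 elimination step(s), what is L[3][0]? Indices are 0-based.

k=0: U[0][0]=-1
  eliminate (1,0): mult=3, new row 1: (0, 1, 1, -1); set L[1][0]=3
  eliminate (2,0): mult=-4, new row 2: (0, -4, -7, 0); set L[2][0]=-4
  eliminate (3,0): mult=-1, new row 3: (0, 3, 9, 2); set L[3][0]=-1

L[3][0] = -1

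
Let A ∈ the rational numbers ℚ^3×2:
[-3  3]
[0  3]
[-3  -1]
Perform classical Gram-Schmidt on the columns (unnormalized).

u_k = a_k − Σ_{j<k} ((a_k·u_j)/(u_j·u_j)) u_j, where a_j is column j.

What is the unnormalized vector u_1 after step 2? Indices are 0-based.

Step 1: u_0 = a_0 = (-3, 0, -3).
Step 2: u_1 = a_1 − (-1/3)·u_0 = (2, 3, -2).

u_1 = (2, 3, -2)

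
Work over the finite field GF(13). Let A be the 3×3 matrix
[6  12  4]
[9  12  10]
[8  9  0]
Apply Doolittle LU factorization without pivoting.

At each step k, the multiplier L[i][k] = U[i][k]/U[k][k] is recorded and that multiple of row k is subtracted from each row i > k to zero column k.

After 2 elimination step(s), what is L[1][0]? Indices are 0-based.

k=0: U[0][0]=6
  eliminate (1,0): mult=8, new row 1: (0, 7, 4); set L[1][0]=8
  eliminate (2,0): mult=10, new row 2: (0, 6, 12); set L[2][0]=10
k=1: U[1][1]=7
  eliminate (2,1): mult=12, new row 2: (0, 0, 3); set L[2][1]=12

L[1][0] = 8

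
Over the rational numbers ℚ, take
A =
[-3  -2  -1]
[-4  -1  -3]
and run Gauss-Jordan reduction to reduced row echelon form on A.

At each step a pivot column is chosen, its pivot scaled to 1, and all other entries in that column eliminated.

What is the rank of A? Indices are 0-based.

pivot(0,0)=-3: scale R0 → (1, 2/3, 1/3)
  clear (1,0): R1 −= (-4)R0 → (0, 5/3, -5/3)
pivot(1,1)=5/3: scale R1 → (0, 1, -1)
  clear (0,1): R0 −= (2/3)R1 → (1, 0, 1)

rank = 2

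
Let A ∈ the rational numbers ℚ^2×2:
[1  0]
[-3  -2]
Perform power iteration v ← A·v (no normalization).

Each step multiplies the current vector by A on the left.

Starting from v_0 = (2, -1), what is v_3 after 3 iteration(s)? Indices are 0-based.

v_3 = (2, -10)

v_0 = (2, -1).
v_1 = A·v_0 = (2, -4).
v_2 = A·v_1 = (2, 2).
v_3 = A·v_2 = (2, -10).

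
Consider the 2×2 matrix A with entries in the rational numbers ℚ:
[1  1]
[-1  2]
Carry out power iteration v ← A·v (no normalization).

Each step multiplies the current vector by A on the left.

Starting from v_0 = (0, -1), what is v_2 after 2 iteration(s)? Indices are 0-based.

v_0 = (0, -1).
v_1 = A·v_0 = (-1, -2).
v_2 = A·v_1 = (-3, -3).

v_2 = (-3, -3)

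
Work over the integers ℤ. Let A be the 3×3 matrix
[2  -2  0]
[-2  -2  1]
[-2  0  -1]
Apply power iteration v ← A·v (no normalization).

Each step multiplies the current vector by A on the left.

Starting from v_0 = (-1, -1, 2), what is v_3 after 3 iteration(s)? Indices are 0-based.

v_0 = (-1, -1, 2).
v_1 = A·v_0 = (0, 6, 0).
v_2 = A·v_1 = (-12, -12, 0).
v_3 = A·v_2 = (0, 48, 24).

v_3 = (0, 48, 24)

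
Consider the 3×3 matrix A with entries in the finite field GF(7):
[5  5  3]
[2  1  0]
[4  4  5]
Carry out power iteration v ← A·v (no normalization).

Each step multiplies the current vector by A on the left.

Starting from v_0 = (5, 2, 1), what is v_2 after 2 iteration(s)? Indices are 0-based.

v_2 = (6, 4, 1)

v_0 = (5, 2, 1).
v_1 = A·v_0 = (3, 5, 5).
v_2 = A·v_1 = (6, 4, 1).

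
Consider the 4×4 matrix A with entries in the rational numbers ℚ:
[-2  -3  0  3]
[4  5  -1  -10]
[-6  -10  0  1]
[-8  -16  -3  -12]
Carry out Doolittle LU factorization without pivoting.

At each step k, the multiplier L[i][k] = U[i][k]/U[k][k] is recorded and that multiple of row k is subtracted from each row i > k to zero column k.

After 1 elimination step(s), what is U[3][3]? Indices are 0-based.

Step 1: pivot at (0,0) is -2.
  row1 ← row1 − (-2)·row0  ⇒  L[1][0]=-2, U row1=(0, -1, -1, -4)
  row2 ← row2 − (3)·row0  ⇒  L[2][0]=3, U row2=(0, -1, 0, -8)
  row3 ← row3 − (4)·row0  ⇒  L[3][0]=4, U row3=(0, -4, -3, -24)

U[3][3] = -24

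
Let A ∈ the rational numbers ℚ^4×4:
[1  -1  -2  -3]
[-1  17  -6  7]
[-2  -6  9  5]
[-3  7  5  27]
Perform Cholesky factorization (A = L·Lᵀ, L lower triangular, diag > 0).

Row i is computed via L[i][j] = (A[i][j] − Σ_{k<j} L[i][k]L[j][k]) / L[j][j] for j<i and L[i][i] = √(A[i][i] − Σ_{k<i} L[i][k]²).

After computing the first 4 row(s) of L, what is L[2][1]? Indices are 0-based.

Step 1: L[0][0] = √(1) = 1.
  L[1][0] = (-1) / L[0][0] = -1.
Step 2: L[1][1] = √(16) = 4.
  L[2][0] = (-2) / L[0][0] = -2.
  L[2][1] = (-8) / L[1][1] = -2.
Step 3: L[2][2] = √(1) = 1.
  L[3][0] = (-3) / L[0][0] = -3.
  L[3][1] = (4) / L[1][1] = 1.
  L[3][2] = (1) / L[2][2] = 1.
Step 4: L[3][3] = √(16) = 4.

L[2][1] = -2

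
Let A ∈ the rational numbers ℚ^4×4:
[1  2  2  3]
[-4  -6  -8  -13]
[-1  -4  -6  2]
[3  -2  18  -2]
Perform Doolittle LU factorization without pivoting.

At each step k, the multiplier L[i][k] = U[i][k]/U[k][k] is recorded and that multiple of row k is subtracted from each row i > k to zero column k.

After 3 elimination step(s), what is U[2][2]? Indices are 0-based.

U[2][2] = -4

[col 0] pivot 1
  R1 -= -4*R0 → (0, 2, 0, -1)  (L[1][0] := -4)
  R2 -= -1*R0 → (0, -2, -4, 5)  (L[2][0] := -1)
  R3 -= 3*R0 → (0, -8, 12, -11)  (L[3][0] := 3)
[col 1] pivot 2
  R2 -= -1*R1 → (0, 0, -4, 4)  (L[2][1] := -1)
  R3 -= -4*R1 → (0, 0, 12, -15)  (L[3][1] := -4)
[col 2] pivot -4
  R3 -= -3*R2 → (0, 0, 0, -3)  (L[3][2] := -3)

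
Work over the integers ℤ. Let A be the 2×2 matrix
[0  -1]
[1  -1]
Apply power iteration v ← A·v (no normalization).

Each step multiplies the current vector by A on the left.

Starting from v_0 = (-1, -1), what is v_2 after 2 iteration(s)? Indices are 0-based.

v_0 = (-1, -1).
v_1 = A·v_0 = (1, 0).
v_2 = A·v_1 = (0, 1).

v_2 = (0, 1)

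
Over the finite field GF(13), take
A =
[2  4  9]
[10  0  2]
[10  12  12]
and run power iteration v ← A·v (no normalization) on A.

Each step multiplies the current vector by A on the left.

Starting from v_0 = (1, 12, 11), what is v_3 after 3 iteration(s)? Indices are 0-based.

v_3 = (5, 0, 12)

v_0 = (1, 12, 11).
v_1 = A·v_0 = (6, 6, 0).
v_2 = A·v_1 = (10, 8, 2).
v_3 = A·v_2 = (5, 0, 12).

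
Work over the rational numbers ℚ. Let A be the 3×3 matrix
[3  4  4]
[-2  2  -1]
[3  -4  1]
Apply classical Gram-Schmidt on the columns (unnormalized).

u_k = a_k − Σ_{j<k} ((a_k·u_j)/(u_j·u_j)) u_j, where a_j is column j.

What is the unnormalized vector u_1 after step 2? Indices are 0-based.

Step 1: u_0 = a_0 = (3, -2, 3).
Step 2: u_1 = a_1 − (-2/11)·u_0 = (50/11, 18/11, -38/11).

u_1 = (50/11, 18/11, -38/11)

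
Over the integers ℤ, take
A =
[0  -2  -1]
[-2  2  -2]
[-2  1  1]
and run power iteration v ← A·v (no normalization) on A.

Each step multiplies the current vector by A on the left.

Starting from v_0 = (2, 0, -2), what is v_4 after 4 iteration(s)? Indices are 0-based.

v_0 = (2, 0, -2).
v_1 = A·v_0 = (2, 0, -6).
v_2 = A·v_1 = (6, 8, -10).
v_3 = A·v_2 = (-6, 24, -14).
v_4 = A·v_3 = (-34, 88, 22).

v_4 = (-34, 88, 22)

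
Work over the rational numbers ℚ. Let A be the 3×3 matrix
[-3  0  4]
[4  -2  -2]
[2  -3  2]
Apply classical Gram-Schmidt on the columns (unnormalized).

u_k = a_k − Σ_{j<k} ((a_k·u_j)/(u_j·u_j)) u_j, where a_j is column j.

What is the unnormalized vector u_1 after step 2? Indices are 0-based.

Step 1: u_0 = a_0 = (-3, 4, 2).
Step 2: u_1 = a_1 − (-14/29)·u_0 = (-42/29, -2/29, -59/29).

u_1 = (-42/29, -2/29, -59/29)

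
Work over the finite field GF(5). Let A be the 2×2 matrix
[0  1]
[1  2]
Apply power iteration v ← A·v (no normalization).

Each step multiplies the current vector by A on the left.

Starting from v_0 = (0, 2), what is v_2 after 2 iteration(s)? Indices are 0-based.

v_0 = (0, 2).
v_1 = A·v_0 = (2, 4).
v_2 = A·v_1 = (4, 0).

v_2 = (4, 0)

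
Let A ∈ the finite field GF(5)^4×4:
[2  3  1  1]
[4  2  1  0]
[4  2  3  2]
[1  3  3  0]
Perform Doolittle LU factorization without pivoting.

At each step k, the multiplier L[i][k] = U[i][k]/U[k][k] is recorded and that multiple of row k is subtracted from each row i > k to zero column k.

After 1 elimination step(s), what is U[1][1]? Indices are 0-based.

U[1][1] = 1

[col 0] pivot 2
  R1 -= 2*R0 → (0, 1, 4, 3)  (L[1][0] := 2)
  R2 -= 2*R0 → (0, 1, 1, 0)  (L[2][0] := 2)
  R3 -= 3*R0 → (0, 4, 0, 2)  (L[3][0] := 3)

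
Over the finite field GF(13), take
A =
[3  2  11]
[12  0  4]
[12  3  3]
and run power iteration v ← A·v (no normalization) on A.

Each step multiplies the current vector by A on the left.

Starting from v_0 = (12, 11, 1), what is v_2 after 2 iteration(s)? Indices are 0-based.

v_0 = (12, 11, 1).
v_1 = A·v_0 = (4, 5, 11).
v_2 = A·v_1 = (0, 1, 5).

v_2 = (0, 1, 5)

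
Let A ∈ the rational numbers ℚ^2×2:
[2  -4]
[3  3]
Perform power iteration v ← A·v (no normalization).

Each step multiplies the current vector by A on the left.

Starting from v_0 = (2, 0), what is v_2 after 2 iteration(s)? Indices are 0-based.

v_0 = (2, 0).
v_1 = A·v_0 = (4, 6).
v_2 = A·v_1 = (-16, 30).

v_2 = (-16, 30)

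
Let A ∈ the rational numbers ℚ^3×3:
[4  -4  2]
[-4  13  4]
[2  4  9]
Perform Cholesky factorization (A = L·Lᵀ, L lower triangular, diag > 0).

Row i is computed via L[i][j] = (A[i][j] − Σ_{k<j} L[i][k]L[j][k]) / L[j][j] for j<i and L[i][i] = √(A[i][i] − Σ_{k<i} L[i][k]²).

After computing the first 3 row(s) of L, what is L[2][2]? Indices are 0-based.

L[2][2] = 2

Step 1: L[0][0] = √(4) = 2.
  L[1][0] = (-4) / L[0][0] = -2.
Step 2: L[1][1] = √(9) = 3.
  L[2][0] = (2) / L[0][0] = 1.
  L[2][1] = (6) / L[1][1] = 2.
Step 3: L[2][2] = √(4) = 2.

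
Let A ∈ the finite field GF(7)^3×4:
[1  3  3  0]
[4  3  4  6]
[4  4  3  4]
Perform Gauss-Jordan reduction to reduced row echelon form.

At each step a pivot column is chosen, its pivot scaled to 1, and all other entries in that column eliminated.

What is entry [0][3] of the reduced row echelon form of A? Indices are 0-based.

M[0][3] = 3

[1] R0 /= 1  ⇒  (1, 3, 3, 0)
     R1 -= 4·R0  ⇒  (0, 5, 6, 6)
     R2 -= 4·R0  ⇒  (0, 6, 5, 4)
[2] R1 /= 5  ⇒  (0, 1, 4, 4)
     R0 -= 3·R1  ⇒  (1, 0, 5, 2)
     R2 -= 6·R1  ⇒  (0, 0, 2, 1)
[3] R2 /= 2  ⇒  (0, 0, 1, 4)
     R0 -= 5·R2  ⇒  (1, 0, 0, 3)
     R1 -= 4·R2  ⇒  (0, 1, 0, 2)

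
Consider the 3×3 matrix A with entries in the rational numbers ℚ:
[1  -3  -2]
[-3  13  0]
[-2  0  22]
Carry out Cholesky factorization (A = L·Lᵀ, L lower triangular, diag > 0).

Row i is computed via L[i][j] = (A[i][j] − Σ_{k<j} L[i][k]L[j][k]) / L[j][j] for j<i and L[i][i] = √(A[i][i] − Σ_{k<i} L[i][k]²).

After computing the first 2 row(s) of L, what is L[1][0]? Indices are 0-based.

Step 1: L[0][0] = √(1) = 1.
  L[1][0] = (-3) / L[0][0] = -3.
Step 2: L[1][1] = √(4) = 2.

L[1][0] = -3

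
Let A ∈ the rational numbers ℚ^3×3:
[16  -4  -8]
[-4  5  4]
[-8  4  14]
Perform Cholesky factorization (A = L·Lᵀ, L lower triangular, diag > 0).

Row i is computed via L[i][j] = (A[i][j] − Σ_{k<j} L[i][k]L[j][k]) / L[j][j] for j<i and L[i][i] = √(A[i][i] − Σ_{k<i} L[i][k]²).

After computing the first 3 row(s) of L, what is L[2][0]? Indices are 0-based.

Step 1: L[0][0] = √(16) = 4.
  L[1][0] = (-4) / L[0][0] = -1.
Step 2: L[1][1] = √(4) = 2.
  L[2][0] = (-8) / L[0][0] = -2.
  L[2][1] = (2) / L[1][1] = 1.
Step 3: L[2][2] = √(9) = 3.

L[2][0] = -2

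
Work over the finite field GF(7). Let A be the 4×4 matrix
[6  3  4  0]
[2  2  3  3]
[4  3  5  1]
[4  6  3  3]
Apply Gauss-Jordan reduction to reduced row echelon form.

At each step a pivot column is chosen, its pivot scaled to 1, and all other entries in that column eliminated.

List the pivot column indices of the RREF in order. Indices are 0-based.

pivot columns: 0, 1, 2

pivot(0,0)=6: scale R0 → (1, 4, 3, 0)
  clear (1,0): R1 −= (2)R0 → (0, 1, 4, 3)
  clear (2,0): R2 −= (4)R0 → (0, 1, 0, 1)
  clear (3,0): R3 −= (4)R0 → (0, 4, 5, 3)
pivot(1,1)=1: scale R1 → (0, 1, 4, 3)
  clear (0,1): R0 −= (4)R1 → (1, 0, 1, 2)
  clear (2,1): R2 −= (1)R1 → (0, 0, 3, 5)
  clear (3,1): R3 −= (4)R1 → (0, 0, 3, 5)
pivot(2,2)=3: scale R2 → (0, 0, 1, 4)
  clear (0,2): R0 −= (1)R2 → (1, 0, 0, 5)
  clear (1,2): R1 −= (4)R2 → (0, 1, 0, 1)
  clear (3,2): R3 −= (3)R2 → (0, 0, 0, 0)
col 3: no nonzero at/below row 3; advance.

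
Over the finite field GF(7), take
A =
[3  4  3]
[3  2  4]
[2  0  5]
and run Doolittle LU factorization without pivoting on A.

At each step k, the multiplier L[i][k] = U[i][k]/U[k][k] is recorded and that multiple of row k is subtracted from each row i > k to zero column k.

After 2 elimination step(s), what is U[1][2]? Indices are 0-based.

[col 0] pivot 3
  R1 -= 1*R0 → (0, 5, 1)  (L[1][0] := 1)
  R2 -= 3*R0 → (0, 2, 3)  (L[2][0] := 3)
[col 1] pivot 5
  R2 -= 6*R1 → (0, 0, 4)  (L[2][1] := 6)

U[1][2] = 1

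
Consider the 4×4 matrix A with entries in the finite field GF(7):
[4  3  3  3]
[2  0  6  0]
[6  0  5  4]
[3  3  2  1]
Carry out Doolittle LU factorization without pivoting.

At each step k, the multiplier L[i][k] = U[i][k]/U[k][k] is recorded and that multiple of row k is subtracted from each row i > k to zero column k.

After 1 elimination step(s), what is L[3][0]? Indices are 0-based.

L[3][0] = 6

[col 0] pivot 4
  R1 -= 4*R0 → (0, 2, 1, 2)  (L[1][0] := 4)
  R2 -= 5*R0 → (0, 6, 4, 3)  (L[2][0] := 5)
  R3 -= 6*R0 → (0, 6, 5, 4)  (L[3][0] := 6)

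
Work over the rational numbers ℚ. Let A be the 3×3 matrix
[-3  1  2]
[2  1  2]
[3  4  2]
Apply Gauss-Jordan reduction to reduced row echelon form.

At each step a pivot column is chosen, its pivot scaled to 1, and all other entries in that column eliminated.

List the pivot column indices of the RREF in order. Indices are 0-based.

pivot(0,0)=-3: scale R0 → (1, -1/3, -2/3)
  clear (1,0): R1 −= (2)R0 → (0, 5/3, 10/3)
  clear (2,0): R2 −= (3)R0 → (0, 5, 4)
pivot(1,1)=5/3: scale R1 → (0, 1, 2)
  clear (0,1): R0 −= (-1/3)R1 → (1, 0, 0)
  clear (2,1): R2 −= (5)R1 → (0, 0, -6)
pivot(2,2)=-6: scale R2 → (0, 0, 1)
  clear (1,2): R1 −= (2)R2 → (0, 1, 0)

pivot columns: 0, 1, 2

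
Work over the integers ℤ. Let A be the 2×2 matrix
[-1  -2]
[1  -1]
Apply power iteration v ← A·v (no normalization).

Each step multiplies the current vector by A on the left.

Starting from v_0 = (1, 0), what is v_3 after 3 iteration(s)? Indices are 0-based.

v_3 = (5, 1)

v_0 = (1, 0).
v_1 = A·v_0 = (-1, 1).
v_2 = A·v_1 = (-1, -2).
v_3 = A·v_2 = (5, 1).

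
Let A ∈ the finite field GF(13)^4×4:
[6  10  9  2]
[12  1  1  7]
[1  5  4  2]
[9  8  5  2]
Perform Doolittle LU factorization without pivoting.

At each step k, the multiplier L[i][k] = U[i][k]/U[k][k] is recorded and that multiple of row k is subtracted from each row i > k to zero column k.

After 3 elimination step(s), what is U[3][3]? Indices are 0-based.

U[3][3] = 9

k=0: U[0][0]=6
  eliminate (1,0): mult=2, new row 1: (0, 7, 9, 3); set L[1][0]=2
  eliminate (2,0): mult=11, new row 2: (0, 12, 9, 6); set L[2][0]=11
  eliminate (3,0): mult=8, new row 3: (0, 6, 11, 12); set L[3][0]=8
k=1: U[1][1]=7
  eliminate (2,1): mult=11, new row 2: (0, 0, 1, 12); set L[2][1]=11
  eliminate (3,1): mult=12, new row 3: (0, 0, 7, 2); set L[3][1]=12
k=2: U[2][2]=1
  eliminate (3,2): mult=7, new row 3: (0, 0, 0, 9); set L[3][2]=7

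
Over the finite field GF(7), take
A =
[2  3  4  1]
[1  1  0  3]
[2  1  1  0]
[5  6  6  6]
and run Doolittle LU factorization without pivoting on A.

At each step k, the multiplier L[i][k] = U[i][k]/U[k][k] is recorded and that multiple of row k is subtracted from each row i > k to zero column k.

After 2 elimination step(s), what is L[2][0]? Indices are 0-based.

Step 1: pivot at (0,0) is 2.
  row1 ← row1 − (4)·row0  ⇒  L[1][0]=4, U row1=(0, 3, 5, 6)
  row2 ← row2 − (1)·row0  ⇒  L[2][0]=1, U row2=(0, 5, 4, 6)
  row3 ← row3 − (6)·row0  ⇒  L[3][0]=6, U row3=(0, 2, 3, 0)
Step 2: pivot at (1,1) is 3.
  row2 ← row2 − (4)·row1  ⇒  L[2][1]=4, U row2=(0, 0, 5, 3)
  row3 ← row3 − (3)·row1  ⇒  L[3][1]=3, U row3=(0, 0, 2, 3)

L[2][0] = 1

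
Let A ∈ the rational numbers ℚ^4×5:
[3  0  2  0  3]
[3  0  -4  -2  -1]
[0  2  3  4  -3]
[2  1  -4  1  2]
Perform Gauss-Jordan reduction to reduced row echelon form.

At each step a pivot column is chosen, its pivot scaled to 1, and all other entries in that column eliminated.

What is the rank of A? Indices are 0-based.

[1] R0 /= 3  ⇒  (1, 0, 2/3, 0, 1)
     R1 -= 3·R0  ⇒  (0, 0, -6, -2, -4)
     R3 -= 2·R0  ⇒  (0, 1, -16/3, 1, 0)
[2] R1 <-> R2
[2] R1 /= 2  ⇒  (0, 1, 3/2, 2, -3/2)
     R3 -= 1·R1  ⇒  (0, 0, -41/6, -1, 3/2)
[3] R2 /= -6  ⇒  (0, 0, 1, 1/3, 2/3)
     R0 -= 2/3·R2  ⇒  (1, 0, 0, -2/9, 5/9)
     R1 -= 3/2·R2  ⇒  (0, 1, 0, 3/2, -5/2)
     R3 -= -41/6·R2  ⇒  (0, 0, 0, 23/18, 109/18)
[4] R3 /= 23/18  ⇒  (0, 0, 0, 1, 109/23)
     R0 -= -2/9·R3  ⇒  (1, 0, 0, 0, 37/23)
     R1 -= 3/2·R3  ⇒  (0, 1, 0, 0, -221/23)
     R2 -= 1/3·R3  ⇒  (0, 0, 1, 0, -21/23)

rank = 4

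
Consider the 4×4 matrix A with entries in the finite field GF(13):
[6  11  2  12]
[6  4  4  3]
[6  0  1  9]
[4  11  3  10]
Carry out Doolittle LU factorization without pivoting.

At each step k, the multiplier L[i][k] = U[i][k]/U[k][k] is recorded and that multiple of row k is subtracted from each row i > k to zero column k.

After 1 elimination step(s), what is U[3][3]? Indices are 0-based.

Step 1: pivot at (0,0) is 6.
  row1 ← row1 − (1)·row0  ⇒  L[1][0]=1, U row1=(0, 6, 2, 4)
  row2 ← row2 − (1)·row0  ⇒  L[2][0]=1, U row2=(0, 2, 12, 10)
  row3 ← row3 − (5)·row0  ⇒  L[3][0]=5, U row3=(0, 8, 6, 2)

U[3][3] = 2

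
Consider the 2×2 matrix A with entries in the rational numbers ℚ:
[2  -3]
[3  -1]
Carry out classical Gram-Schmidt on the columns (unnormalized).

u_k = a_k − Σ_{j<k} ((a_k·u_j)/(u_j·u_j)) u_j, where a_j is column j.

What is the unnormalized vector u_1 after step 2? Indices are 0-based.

Step 1: u_0 = a_0 = (2, 3).
Step 2: u_1 = a_1 − (-9/13)·u_0 = (-21/13, 14/13).

u_1 = (-21/13, 14/13)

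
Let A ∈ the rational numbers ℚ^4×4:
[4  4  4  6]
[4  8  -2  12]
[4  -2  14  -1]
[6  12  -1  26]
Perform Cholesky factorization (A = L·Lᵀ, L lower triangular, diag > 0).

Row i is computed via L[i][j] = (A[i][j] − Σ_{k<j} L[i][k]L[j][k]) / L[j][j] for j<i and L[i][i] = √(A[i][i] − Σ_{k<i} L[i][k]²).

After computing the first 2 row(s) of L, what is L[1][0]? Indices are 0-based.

L[1][0] = 2

Step 1: L[0][0] = √(4) = 2.
  L[1][0] = (4) / L[0][0] = 2.
Step 2: L[1][1] = √(4) = 2.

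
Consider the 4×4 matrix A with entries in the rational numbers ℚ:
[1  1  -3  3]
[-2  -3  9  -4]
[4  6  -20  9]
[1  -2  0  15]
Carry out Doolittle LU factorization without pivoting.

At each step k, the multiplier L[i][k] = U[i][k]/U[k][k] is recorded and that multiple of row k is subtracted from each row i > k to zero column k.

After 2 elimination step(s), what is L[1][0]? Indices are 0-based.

k=0: U[0][0]=1
  eliminate (1,0): mult=-2, new row 1: (0, -1, 3, 2); set L[1][0]=-2
  eliminate (2,0): mult=4, new row 2: (0, 2, -8, -3); set L[2][0]=4
  eliminate (3,0): mult=1, new row 3: (0, -3, 3, 12); set L[3][0]=1
k=1: U[1][1]=-1
  eliminate (2,1): mult=-2, new row 2: (0, 0, -2, 1); set L[2][1]=-2
  eliminate (3,1): mult=3, new row 3: (0, 0, -6, 6); set L[3][1]=3

L[1][0] = -2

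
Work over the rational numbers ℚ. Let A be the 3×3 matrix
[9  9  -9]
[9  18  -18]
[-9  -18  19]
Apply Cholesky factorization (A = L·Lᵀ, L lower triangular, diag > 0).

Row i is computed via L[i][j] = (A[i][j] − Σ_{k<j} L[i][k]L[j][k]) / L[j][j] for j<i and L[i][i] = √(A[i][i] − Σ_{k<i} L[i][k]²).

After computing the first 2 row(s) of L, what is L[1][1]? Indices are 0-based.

Step 1: L[0][0] = √(9) = 3.
  L[1][0] = (9) / L[0][0] = 3.
Step 2: L[1][1] = √(9) = 3.

L[1][1] = 3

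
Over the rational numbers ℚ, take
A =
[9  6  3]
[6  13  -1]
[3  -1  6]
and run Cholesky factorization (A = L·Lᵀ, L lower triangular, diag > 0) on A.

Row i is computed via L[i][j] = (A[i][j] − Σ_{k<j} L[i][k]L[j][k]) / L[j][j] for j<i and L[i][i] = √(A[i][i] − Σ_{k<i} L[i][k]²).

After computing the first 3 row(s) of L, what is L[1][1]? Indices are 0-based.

L[1][1] = 3

Step 1: L[0][0] = √(9) = 3.
  L[1][0] = (6) / L[0][0] = 2.
Step 2: L[1][1] = √(9) = 3.
  L[2][0] = (3) / L[0][0] = 1.
  L[2][1] = (-3) / L[1][1] = -1.
Step 3: L[2][2] = √(4) = 2.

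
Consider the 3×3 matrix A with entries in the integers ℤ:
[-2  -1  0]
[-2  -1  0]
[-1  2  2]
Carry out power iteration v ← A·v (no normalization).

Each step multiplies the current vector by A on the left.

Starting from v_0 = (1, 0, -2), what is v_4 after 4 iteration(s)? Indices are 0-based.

v_4 = (54, 54, -54)

v_0 = (1, 0, -2).
v_1 = A·v_0 = (-2, -2, -5).
v_2 = A·v_1 = (6, 6, -12).
v_3 = A·v_2 = (-18, -18, -18).
v_4 = A·v_3 = (54, 54, -54).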